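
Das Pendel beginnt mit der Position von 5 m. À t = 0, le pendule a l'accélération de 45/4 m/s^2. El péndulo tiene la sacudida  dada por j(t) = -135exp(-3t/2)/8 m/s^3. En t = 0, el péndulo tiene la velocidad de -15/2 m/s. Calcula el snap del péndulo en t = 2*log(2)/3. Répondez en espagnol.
Partiendo de la sacudida j(t) = -135·exp(-3·t/2)/8, tomamos 1 derivada. La derivada de la sacudida da el snap: s(t) = 405·exp(-3·t/2)/16. Tenemos el snap s(t) = 405·exp(-3·t/2)/16. Sustituyendo t = 2*log(2)/3: s(2*log(2)/3) = 405/32.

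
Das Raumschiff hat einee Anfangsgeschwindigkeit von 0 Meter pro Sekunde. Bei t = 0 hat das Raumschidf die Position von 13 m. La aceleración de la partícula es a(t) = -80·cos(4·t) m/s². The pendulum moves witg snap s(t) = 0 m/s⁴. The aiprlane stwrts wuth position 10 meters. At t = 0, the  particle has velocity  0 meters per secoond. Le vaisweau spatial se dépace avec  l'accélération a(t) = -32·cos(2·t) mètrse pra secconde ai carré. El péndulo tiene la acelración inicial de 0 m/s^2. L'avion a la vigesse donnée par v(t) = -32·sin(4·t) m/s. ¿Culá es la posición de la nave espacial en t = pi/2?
Partiendo de la aceleración a(t) = -32·cos(2·t), tomamos 2 antiderivadas. La integral de la aceleración es la velocidad. Usando v(0) = 0, obtenemos v(t) = -16·sin(2·t). La integral de la velocidad, con x(0) = 13, da la posición: x(t) = 8·cos(2·t) + 5. Usando x(t) = 8·cos(2·t) + 5 y sustituyendo t = pi/2, encontramos x = -3.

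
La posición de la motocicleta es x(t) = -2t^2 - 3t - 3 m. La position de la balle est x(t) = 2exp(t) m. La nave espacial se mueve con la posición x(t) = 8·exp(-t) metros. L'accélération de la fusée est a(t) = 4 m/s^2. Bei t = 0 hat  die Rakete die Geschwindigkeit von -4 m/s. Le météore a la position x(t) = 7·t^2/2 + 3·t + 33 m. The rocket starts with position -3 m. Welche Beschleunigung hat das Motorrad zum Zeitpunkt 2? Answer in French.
Pour résoudre ceci, nous devons prendre 2 dérivées de notre équation de la position x(t) = -2·t^2 - 3·t - 3. En dérivant la position, nous obtenons la vitesse: v(t) = -4·t - 3. La dérivée de la vitesse donne l'accélération: a(t) = -4. De l'équation de l'accélération a(t) = -4, nous substituons t = 2 pour obtenir a = -4.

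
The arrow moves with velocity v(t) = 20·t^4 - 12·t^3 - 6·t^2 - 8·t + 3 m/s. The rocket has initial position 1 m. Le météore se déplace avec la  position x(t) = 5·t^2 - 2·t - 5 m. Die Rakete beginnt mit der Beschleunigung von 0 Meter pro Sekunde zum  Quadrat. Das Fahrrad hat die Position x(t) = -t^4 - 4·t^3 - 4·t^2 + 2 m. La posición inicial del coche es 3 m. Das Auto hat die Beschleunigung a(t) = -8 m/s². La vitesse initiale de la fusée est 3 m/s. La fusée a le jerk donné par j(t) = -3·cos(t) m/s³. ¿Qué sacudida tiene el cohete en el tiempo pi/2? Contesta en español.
Usando j(t) = -3·cos(t) y sustituyendo t = pi/2, encontramos j = 0.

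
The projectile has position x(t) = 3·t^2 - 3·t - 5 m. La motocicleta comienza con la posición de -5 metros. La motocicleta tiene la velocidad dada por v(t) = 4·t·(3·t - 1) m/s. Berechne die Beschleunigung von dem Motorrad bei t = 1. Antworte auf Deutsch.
Um dies zu lösen, müssen wir 1 Ableitung unserer Gleichung für die Geschwindigkeit v(t) = 4·t·(3·t - 1) nehmen. Die Ableitung von der Geschwindigkeit ergibt die Beschleunigung: a(t) = 24·t - 4. Wir haben die Beschleunigung a(t) = 24·t - 4. Durch Einsetzen von t = 1: a(1) = 20.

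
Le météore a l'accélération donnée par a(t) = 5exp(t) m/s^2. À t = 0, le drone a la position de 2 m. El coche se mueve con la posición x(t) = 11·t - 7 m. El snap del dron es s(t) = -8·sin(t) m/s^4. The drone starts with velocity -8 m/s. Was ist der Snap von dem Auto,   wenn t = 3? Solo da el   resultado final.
Die Antwort ist 0.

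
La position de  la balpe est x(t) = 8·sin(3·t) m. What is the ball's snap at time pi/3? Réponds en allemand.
Um dies zu lösen, müssen wir 4 Ableitungen unserer Gleichung für die Position x(t) = 8·sin(3·t) nehmen. Die Ableitung von der Position ergibt die Geschwindigkeit: v(t) = 24·cos(3·t). Mit d/dt von v(t) finden wir a(t) = -72·sin(3·t). Die Ableitung von der Beschleunigung ergibt den Ruck: j(t) = -216·cos(3·t). Mit d/dt von j(t) finden wir s(t) = 648·sin(3·t). Mit s(t) = 648·sin(3·t) und Einsetzen von t = pi/3, finden wir s = 0.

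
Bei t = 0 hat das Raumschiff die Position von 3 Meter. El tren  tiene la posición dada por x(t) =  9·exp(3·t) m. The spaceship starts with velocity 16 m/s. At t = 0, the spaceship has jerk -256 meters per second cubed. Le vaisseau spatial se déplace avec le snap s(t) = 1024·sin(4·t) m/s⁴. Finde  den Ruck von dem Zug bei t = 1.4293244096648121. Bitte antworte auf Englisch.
Starting from position x(t) = 9·exp(3·t), we take 3 derivatives. Taking d/dt of x(t), we find v(t) = 27·exp(3·t). Differentiating velocity, we get acceleration: a(t) = 81·exp(3·t). Differentiating acceleration, we get jerk: j(t) = 243·exp(3·t). Using j(t) = 243·exp(3·t) and substituting t = 1.4293244096648121, we find j = 17694.9518617987.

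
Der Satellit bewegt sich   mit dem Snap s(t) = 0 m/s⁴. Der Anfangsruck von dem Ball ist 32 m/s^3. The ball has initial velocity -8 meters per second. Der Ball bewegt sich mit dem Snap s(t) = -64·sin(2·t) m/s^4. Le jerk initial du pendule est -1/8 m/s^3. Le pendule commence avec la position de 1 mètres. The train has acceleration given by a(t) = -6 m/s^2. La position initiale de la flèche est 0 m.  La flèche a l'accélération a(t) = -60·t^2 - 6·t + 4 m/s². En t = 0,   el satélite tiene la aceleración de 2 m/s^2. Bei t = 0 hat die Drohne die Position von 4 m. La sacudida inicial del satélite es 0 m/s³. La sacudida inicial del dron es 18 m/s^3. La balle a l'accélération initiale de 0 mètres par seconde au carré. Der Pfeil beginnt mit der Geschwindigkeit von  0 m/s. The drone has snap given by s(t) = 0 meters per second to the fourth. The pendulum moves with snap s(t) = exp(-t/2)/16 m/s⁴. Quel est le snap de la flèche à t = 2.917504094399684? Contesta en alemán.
Um dies zu lösen, müssen wir 2 Ableitungen unserer Gleichung für die Beschleunigung a(t) = -60·t^2 - 6·t + 4 nehmen. Mit d/dt von a(t) finden wir j(t) = -120·t - 6. Durch Ableiten von dem Ruck erhalten wir den Snap: s(t) = -120. Wir haben den Snap s(t) = -120. Durch Einsetzen von t = 2.917504094399684: s(2.917504094399684) = -120.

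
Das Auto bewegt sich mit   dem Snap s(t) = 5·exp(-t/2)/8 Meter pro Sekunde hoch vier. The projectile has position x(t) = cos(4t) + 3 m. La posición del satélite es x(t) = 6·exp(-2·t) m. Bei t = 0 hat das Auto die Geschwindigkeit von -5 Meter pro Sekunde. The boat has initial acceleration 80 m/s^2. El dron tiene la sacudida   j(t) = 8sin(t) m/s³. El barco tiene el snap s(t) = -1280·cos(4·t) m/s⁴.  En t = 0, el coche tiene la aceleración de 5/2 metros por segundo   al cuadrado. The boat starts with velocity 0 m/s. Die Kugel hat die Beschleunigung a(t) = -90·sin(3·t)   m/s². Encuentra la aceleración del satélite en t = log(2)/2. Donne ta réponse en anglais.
Starting from position x(t) = 6·exp(-2·t), we take 2 derivatives. The derivative of position gives velocity: v(t) = -12·exp(-2·t). The derivative of velocity gives acceleration: a(t) = 24·exp(-2·t). Using a(t) = 24·exp(-2·t) and substituting t = log(2)/2, we find a = 12.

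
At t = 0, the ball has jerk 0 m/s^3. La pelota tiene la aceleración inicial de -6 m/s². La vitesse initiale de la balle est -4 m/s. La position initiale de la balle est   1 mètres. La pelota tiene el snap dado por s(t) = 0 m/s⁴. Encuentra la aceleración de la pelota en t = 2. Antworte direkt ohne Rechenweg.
a(2) = -6.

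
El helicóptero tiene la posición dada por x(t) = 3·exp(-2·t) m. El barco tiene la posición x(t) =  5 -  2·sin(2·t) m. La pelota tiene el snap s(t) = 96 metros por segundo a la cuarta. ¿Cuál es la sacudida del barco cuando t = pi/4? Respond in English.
Starting from position x(t) = 5 - 2·sin(2·t), we take 3 derivatives. Taking d/dt of x(t), we find v(t) = -4·cos(2·t). Taking d/dt of v(t), we find a(t) = 8·sin(2·t). The derivative of acceleration gives jerk: j(t) = 16·cos(2·t). From the given jerk equation j(t) = 16·cos(2·t), we substitute t = pi/4 to get j = 0.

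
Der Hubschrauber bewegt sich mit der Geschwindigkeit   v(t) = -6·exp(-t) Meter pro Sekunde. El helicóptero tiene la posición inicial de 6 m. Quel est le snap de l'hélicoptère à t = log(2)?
En partant de la vitesse v(t) = -6·exp(-t), nous prenons 3 dérivées. En dérivant la vitesse, nous obtenons l'accélération: a(t) = 6·exp(-t). La dérivée de l'accélération donne le jerk: j(t) = -6·exp(-t). La dérivée du jerk donne le snap: s(t) = 6·exp(-t). Nous avons le snap s(t) = 6·exp(-t). En substituant t = log(2): s(log(2)) = 3.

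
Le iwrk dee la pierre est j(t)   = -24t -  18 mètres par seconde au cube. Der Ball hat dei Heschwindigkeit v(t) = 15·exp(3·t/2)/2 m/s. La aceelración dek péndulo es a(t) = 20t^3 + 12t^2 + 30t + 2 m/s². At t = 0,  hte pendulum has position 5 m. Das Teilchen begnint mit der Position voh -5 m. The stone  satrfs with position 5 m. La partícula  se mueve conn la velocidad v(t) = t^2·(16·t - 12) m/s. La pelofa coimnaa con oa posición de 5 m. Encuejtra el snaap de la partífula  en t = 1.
Partiendo de la velocidad v(t) = t^2·(16·t - 12), tomamos 3 derivadas. Tomando d/dt de v(t), encontramos a(t) = 16·t^2 + 2·t·(16·t - 12). La derivada de la aceleración da la sacudida: j(t) = 96·t - 24. Derivando la sacudida, obtenemos el snap: s(t) = 96. De la ecuación del snap s(t) = 96, sustituimos t = 1 para obtener s = 96.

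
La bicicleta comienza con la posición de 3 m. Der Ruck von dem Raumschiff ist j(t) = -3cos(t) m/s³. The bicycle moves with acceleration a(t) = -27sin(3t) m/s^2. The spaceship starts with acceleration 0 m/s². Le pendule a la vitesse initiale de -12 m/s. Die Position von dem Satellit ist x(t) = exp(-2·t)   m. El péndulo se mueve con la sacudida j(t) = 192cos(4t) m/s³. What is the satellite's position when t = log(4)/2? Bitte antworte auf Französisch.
En utilisant x(t) = exp(-2·t) et en substituant t = log(4)/2, nous trouvons x = 1/4.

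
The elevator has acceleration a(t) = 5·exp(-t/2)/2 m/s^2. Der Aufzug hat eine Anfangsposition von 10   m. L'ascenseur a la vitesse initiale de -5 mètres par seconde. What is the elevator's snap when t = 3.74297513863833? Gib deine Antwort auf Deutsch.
Ausgehend von der Beschleunigung a(t) = 5·exp(-t/2)/2, nehmen wir 2 Ableitungen. Die Ableitung von der Beschleunigung ergibt den Ruck: j(t) = -5·exp(-t/2)/4. Die Ableitung von dem Ruck ergibt den Snap: s(t) = 5·exp(-t/2)/8. Mit s(t) = 5·exp(-t/2)/8 und Einsetzen von t = 3.74297513863833, finden wir s = 0.0961841016419790.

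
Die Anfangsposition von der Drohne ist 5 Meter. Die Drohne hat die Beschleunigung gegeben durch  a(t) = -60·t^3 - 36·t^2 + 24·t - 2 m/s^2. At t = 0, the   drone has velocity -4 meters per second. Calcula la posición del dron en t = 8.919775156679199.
Para resolver esto, necesitamos tomar 2 antiderivadas de nuestra ecuación de la aceleración a(t) = -60·t^3 - 36·t^2 + 24·t - 2. Tomando ∫a(t)dt y aplicando v(0) = -4, encontramos v(t) = -15·t^4 - 12·t^3 + 12·t^2 - 2·t - 4. Tomando ∫v(t)dt y aplicando x(0) = 5, encontramos x(t) = -3·t^5 - 3·t^4 + 4·t^3 - t^2 - 4·t + 5. Usando x(t) = -3·t^5 - 3·t^4 + 4·t^3 - t^2 - 4·t + 5 y sustituyendo t = 8.919775156679199, encontramos x = -185653.226992469.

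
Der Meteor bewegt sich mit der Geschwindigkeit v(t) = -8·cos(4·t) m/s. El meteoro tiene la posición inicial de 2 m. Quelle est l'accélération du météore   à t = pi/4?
Nous devons dériver notre équation de la vitesse v(t) = -8·cos(4·t) 1 fois. La dérivée de la vitesse donne l'accélération: a(t) = 32·sin(4·t). Nous avons l'accélération a(t) = 32·sin(4·t). En substituant t = pi/4: a(pi/4) = 0.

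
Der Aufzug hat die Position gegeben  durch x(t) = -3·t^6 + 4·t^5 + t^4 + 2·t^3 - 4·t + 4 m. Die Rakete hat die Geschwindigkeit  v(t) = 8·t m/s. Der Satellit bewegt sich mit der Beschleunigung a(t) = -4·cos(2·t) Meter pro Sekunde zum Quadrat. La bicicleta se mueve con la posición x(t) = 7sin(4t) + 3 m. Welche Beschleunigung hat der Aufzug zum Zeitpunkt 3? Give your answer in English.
To solve this, we need to take 2 derivatives of our position equation x(t) = -3·t^6 + 4·t^5 + t^4 + 2·t^3 - 4·t + 4. Taking d/dt of x(t), we find v(t) = -18·t^5 + 20·t^4 + 4·t^3 + 6·t^2 - 4. The derivative of velocity gives acceleration: a(t) = -90·t^4 + 80·t^3 + 12·t^2 + 12·t. From the given acceleration equation a(t) = -90·t^4 + 80·t^3 + 12·t^2 + 12·t, we substitute t = 3 to get a = -4986.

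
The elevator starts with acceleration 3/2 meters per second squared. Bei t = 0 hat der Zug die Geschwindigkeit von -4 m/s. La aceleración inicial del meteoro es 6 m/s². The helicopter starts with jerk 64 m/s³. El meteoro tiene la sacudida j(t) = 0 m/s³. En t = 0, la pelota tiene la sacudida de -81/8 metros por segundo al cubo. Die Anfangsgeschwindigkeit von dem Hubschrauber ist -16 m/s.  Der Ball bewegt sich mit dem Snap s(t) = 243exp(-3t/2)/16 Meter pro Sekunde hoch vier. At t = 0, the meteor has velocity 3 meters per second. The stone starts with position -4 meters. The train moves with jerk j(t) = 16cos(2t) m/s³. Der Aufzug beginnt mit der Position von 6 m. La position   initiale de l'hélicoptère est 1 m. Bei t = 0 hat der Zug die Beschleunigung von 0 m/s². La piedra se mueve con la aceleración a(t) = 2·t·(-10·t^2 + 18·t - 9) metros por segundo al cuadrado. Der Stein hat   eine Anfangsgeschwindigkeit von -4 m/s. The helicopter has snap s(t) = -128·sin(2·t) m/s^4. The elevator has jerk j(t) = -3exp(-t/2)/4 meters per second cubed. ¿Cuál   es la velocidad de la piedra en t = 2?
Para resolver esto, necesitamos tomar 1 integral de nuestra ecuación de la aceleración a(t) = 2·t·(-10·t^2 + 18·t - 9). Integrando la aceleración y usando la condición inicial v(0) = -4, obtenemos v(t) = -5·t^4 + 12·t^3 - 9·t^2 - 4. De la ecuación de la velocidad v(t) = -5·t^4 + 12·t^3 - 9·t^2 - 4, sustituimos t = 2 para obtener v = -24.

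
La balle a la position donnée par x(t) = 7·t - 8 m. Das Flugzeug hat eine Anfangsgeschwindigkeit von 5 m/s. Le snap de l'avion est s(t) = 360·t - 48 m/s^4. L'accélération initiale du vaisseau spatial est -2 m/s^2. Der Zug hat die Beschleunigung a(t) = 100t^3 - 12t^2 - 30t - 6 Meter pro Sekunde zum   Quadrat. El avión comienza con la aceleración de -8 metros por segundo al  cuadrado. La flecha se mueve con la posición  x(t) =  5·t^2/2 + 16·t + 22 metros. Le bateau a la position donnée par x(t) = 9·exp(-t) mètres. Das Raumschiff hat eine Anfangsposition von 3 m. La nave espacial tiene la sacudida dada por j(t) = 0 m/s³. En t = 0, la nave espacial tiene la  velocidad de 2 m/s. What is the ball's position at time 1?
Using x(t) = 7·t - 8 and substituting t = 1, we find x = -1.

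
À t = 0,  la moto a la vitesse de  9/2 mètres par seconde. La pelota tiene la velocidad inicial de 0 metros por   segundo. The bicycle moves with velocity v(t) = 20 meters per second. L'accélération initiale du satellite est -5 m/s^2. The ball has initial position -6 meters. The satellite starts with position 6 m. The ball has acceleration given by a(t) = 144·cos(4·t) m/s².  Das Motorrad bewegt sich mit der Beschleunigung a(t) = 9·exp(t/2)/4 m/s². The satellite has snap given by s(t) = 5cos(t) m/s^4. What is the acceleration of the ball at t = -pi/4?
We have acceleration a(t) = 144·cos(4·t). Substituting t = -pi/4: a(-pi/4) = -144.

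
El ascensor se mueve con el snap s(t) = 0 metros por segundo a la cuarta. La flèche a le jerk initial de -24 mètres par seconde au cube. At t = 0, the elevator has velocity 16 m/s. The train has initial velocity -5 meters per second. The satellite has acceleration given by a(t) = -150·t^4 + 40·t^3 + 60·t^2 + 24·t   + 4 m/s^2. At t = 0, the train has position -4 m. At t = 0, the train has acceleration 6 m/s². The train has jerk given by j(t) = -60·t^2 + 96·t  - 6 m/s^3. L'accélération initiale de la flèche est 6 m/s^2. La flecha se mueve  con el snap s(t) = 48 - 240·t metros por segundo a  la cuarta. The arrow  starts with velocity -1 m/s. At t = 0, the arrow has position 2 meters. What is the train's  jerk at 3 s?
We have jerk j(t) = -60·t^2 + 96·t - 6. Substituting t = 3: j(3) = -258.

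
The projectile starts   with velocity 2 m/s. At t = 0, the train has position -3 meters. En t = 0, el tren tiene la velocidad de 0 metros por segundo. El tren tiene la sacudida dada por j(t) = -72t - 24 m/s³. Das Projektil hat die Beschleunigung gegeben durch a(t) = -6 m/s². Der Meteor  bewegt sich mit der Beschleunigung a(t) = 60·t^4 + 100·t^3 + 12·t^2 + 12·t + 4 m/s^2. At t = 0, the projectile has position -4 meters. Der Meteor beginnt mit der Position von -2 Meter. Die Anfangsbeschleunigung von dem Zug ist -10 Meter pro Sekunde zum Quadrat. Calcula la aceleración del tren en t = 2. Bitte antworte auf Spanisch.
Partiendo de la sacudida j(t) = -72·t - 24, tomamos 1 antiderivada. Tomando ∫j(t)dt y aplicando a(0) = -10, encontramos a(t) = -36·t^2 - 24·t - 10. De la ecuación de la aceleración a(t) = -36·t^2 - 24·t - 10, sustituimos t = 2 para obtener a = -202.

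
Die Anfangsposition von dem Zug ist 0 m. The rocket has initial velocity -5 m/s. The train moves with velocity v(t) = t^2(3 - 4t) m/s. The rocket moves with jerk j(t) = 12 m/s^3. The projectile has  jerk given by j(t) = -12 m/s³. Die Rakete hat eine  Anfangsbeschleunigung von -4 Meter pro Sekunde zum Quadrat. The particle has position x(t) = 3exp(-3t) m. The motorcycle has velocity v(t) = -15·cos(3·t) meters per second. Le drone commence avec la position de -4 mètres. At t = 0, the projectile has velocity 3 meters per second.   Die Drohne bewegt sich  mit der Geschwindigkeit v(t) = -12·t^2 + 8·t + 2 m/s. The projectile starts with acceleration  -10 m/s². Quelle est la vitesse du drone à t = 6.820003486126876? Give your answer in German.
Wir haben die Geschwindigkeit v(t) = -12·t^2 + 8·t + 2. Durch Einsetzen von t = 6.820003486126876: v(6.820003486126876) = -501.589342720378.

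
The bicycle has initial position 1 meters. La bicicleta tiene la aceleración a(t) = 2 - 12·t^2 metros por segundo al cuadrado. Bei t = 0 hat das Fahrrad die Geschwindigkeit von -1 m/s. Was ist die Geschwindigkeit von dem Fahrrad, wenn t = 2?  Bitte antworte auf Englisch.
Starting from acceleration a(t) = 2 - 12·t^2, we take 1 antiderivative. The integral of acceleration, with v(0) = -1, gives velocity: v(t) = -4·t^3 + 2·t - 1. Using v(t) = -4·t^3 + 2·t - 1 and substituting t = 2, we find v = -29.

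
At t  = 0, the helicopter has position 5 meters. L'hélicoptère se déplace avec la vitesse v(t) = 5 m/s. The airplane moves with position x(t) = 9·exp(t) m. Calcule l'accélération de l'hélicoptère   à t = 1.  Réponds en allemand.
Um dies zu lösen, müssen wir 1 Ableitung unserer Gleichung für die Geschwindigkeit v(t) = 5 nehmen. Mit d/dt von v(t) finden wir a(t) = 0. Wir haben die Beschleunigung a(t) = 0. Durch Einsetzen von t = 1: a(1) = 0.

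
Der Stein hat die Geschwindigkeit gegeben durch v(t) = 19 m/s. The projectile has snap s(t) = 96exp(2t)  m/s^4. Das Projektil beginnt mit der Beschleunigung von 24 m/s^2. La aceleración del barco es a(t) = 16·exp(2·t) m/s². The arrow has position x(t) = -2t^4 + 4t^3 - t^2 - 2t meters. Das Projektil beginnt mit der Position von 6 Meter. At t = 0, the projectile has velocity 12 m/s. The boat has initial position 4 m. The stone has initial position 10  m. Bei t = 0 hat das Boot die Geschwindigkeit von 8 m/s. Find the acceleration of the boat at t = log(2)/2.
We have acceleration a(t) = 16·exp(2·t). Substituting t = log(2)/2: a(log(2)/2) = 32.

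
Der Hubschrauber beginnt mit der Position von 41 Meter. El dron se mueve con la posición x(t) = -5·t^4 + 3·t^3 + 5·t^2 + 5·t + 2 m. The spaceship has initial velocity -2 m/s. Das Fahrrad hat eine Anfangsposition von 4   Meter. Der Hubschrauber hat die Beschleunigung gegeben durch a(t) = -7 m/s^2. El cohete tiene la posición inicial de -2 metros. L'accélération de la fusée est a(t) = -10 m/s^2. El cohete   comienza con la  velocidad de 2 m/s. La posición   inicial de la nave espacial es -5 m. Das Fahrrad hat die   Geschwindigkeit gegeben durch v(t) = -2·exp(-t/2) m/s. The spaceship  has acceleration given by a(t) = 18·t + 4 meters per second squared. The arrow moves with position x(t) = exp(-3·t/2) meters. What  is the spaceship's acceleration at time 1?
We have acceleration a(t) = 18·t + 4. Substituting t = 1: a(1) = 22.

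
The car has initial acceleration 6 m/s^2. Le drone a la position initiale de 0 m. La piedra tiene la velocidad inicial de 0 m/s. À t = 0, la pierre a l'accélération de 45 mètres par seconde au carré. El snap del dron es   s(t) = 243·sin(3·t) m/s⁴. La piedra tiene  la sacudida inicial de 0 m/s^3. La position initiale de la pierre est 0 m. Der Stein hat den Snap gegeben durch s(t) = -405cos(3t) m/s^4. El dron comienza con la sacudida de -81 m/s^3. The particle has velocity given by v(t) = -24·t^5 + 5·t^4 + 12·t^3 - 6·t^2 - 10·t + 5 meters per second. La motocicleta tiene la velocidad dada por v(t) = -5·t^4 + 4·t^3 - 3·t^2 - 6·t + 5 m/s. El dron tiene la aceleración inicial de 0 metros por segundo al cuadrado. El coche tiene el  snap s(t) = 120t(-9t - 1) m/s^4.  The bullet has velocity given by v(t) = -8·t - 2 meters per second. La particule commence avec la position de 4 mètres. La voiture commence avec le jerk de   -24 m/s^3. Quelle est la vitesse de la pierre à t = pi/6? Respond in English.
We need to integrate our snap equation s(t) = -405·cos(3·t) 3 times. Taking ∫s(t)dt and applying j(0) = 0, we find j(t) = -135·sin(3·t). The antiderivative of jerk is acceleration. Using a(0) = 45, we get a(t) = 45·cos(3·t). Integrating acceleration and using the initial condition v(0) = 0, we get v(t) = 15·sin(3·t). We have velocity v(t) = 15·sin(3·t). Substituting t = pi/6: v(pi/6) = 15.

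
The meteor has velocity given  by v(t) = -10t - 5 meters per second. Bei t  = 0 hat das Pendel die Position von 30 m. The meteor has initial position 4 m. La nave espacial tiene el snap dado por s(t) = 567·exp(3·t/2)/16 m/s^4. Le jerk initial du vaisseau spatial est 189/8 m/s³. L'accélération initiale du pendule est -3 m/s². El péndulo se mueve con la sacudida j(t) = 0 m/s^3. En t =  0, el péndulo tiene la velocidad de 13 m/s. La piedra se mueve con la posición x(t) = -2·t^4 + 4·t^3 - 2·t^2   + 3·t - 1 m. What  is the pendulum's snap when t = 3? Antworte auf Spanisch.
Debemos derivar nuestra ecuación de la sacudida j(t) = 0 1 vez. Tomando d/dt de j(t), encontramos s(t) = 0. De la ecuación del snap s(t) = 0, sustituimos t = 3 para obtener s = 0.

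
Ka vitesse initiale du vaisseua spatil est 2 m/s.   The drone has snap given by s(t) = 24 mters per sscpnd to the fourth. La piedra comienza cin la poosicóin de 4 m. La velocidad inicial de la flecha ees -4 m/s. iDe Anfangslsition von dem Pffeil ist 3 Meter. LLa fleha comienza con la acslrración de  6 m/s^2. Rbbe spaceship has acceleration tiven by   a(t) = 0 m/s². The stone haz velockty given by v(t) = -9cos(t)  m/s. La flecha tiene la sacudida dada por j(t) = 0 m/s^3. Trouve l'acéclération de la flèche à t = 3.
En partant du jerk j(t) = 0, nous prenons 1 intégrale. En intégrant le jerk et en utilisant la condition initiale a(0) = 6, nous obtenons a(t) = 6. De l'équation de l'accélération a(t) = 6, nous substituons t = 3 pour obtenir a = 6.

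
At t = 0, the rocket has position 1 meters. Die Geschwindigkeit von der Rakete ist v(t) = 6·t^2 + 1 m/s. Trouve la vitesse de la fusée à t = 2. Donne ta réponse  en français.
De l'équation de la vitesse v(t) = 6·t^2 + 1, nous substituons t = 2 pour obtenir v = 25.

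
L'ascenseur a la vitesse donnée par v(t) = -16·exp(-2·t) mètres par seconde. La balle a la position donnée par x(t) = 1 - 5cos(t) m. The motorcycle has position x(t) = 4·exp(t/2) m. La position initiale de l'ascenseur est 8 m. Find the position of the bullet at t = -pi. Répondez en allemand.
Mit x(t) = 1 - 5·cos(t) und Einsetzen von t = -pi, finden wir x = 6.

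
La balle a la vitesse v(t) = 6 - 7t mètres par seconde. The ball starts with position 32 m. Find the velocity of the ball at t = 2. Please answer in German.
Mit v(t) = 6 - 7·t und Einsetzen von t = 2, finden wir v = -8.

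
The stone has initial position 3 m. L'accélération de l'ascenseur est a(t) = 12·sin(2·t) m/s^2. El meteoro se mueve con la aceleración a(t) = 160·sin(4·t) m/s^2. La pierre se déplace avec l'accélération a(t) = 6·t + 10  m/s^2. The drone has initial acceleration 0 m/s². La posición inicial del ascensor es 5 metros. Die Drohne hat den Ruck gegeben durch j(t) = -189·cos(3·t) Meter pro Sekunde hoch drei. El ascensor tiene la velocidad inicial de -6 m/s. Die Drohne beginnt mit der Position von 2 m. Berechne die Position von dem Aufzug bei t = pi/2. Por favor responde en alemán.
Um dies zu lösen, müssen wir 2 Integrale unserer Gleichung für die Beschleunigung a(t) = 12·sin(2·t) finden. Die Stammfunktion von der Beschleunigung, mit v(0) = -6, ergibt die Geschwindigkeit: v(t) = -6·cos(2·t). Die Stammfunktion von der Geschwindigkeit ist die Position. Mit x(0) = 5 erhalten wir x(t) = 5 - 3·sin(2·t). Mit x(t) = 5 - 3·sin(2·t) und Einsetzen von t = pi/2, finden wir x = 5.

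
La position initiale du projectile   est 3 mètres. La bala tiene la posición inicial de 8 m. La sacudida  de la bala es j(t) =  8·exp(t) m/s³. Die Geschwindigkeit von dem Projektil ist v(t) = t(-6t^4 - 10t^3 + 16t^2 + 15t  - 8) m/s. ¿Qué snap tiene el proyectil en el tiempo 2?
Debemos derivar nuestra ecuación de la velocidad v(t) = t·(-6·t^4 - 10·t^3 + 16·t^2 + 15·t - 8) 3 veces. Tomando d/dt de v(t), encontramos a(t) = -6·t^4 - 10·t^3 + 16·t^2 + t·(-24·t^3 - 30·t^2 + 32·t + 15) + 15·t - 8. Tomando d/dt de a(t), encontramos j(t) = -48·t^3 - 60·t^2 + t·(-72·t^2 - 60·t + 32) + 64·t + 30. Derivando la sacudida, obtenemos el snap: s(t) = -216·t^2 + t·(-144·t - 60) - 180·t + 96. De la ecuación del snap s(t) = -216·t^2 + t·(-144·t - 60) - 180·t + 96, sustituimos t = 2 para obtener s = -1824.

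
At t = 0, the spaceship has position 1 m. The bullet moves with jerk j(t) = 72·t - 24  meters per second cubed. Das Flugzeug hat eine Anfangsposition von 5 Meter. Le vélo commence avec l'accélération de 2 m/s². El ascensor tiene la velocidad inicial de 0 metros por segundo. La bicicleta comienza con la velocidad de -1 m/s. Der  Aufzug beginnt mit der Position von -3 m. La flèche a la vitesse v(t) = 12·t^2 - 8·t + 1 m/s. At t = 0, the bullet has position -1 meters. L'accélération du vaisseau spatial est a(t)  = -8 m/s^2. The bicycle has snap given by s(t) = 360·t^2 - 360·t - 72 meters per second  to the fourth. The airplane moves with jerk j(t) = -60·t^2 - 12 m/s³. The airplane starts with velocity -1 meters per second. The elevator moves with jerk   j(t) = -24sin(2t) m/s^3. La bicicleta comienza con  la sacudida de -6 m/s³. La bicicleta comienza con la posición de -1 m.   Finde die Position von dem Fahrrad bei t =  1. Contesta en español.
Necesitamos integrar nuestra ecuación del snap s(t) = 360·t^2 - 360·t - 72 4 veces. Tomando ∫s(t)dt y aplicando j(0) = -6, encontramos j(t) = 120·t^3 - 180·t^2 - 72·t - 6. Integrando la sacudida y usando la condición inicial a(0) = 2, obtenemos a(t) = 30·t^4 - 60·t^3 - 36·t^2 - 6·t + 2. Tomando ∫a(t)dt y aplicando v(0) = -1, encontramos v(t) = 6·t^5 - 15·t^4 - 12·t^3 - 3·t^2 + 2·t - 1. Tomando ∫v(t)dt y aplicando x(0) = -1, encontramos x(t) = t^6 - 3·t^5 - 3·t^4 - t^3 + t^2 - t - 1. Tenemos la posición x(t) = t^6 - 3·t^5 - 3·t^4 - t^3 + t^2 - t - 1. Sustituyendo t = 1: x(1) = -7.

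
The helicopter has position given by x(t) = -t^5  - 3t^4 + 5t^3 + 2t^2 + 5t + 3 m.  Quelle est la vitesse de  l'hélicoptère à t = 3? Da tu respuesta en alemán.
Wir müssen unsere Gleichung für die Position x(t) = -t^5 - 3·t^4 + 5·t^3 + 2·t^2 + 5·t + 3 1-mal ableiten. Die Ableitung von der Position ergibt die Geschwindigkeit: v(t) = -5·t^4 - 12·t^3 + 15·t^2 + 4·t + 5. Aus der Gleichung für die Geschwindigkeit v(t) = -5·t^4 - 12·t^3 + 15·t^2 + 4·t + 5, setzen wir t = 3 ein und erhalten v = -577.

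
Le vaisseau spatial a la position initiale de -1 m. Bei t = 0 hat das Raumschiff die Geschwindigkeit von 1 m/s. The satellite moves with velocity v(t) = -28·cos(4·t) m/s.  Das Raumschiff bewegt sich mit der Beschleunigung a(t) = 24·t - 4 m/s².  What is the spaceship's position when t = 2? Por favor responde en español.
Partiendo de la aceleración a(t) = 24·t - 4, tomamos 2 antiderivadas. Integrando la aceleración y usando la condición inicial v(0) = 1, obtenemos v(t) = 12·t^2 - 4·t + 1. Tomando ∫v(t)dt y aplicando x(0) = -1, encontramos x(t) = 4·t^3 - 2·t^2 + t - 1. Tenemos la posición x(t) = 4·t^3 - 2·t^2 + t - 1. Sustituyendo t = 2: x(2) = 25.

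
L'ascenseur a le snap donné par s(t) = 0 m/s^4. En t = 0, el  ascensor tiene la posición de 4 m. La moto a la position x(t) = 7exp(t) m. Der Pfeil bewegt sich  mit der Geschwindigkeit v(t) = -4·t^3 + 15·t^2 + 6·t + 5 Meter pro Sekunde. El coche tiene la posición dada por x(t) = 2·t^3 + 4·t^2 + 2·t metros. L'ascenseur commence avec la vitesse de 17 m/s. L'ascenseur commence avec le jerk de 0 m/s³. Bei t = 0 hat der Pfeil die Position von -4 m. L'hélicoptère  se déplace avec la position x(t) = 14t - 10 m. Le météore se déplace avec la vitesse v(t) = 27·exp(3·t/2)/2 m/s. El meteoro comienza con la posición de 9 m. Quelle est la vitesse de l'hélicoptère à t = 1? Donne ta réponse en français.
Nous devons dériver notre équation de la position x(t) = 14·t - 10 1 fois. En dérivant la position, nous obtenons la vitesse: v(t) = 14. De l'équation de la vitesse v(t) = 14, nous substituons t = 1 pour obtenir v = 14.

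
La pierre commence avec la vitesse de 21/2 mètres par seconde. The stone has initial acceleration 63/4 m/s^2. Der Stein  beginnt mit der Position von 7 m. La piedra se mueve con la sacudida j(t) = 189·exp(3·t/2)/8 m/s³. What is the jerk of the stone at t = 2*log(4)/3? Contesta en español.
De la ecuación de la sacudida j(t) = 189·exp(3·t/2)/8, sustituimos t = 2*log(4)/3 para obtener j = 189/2.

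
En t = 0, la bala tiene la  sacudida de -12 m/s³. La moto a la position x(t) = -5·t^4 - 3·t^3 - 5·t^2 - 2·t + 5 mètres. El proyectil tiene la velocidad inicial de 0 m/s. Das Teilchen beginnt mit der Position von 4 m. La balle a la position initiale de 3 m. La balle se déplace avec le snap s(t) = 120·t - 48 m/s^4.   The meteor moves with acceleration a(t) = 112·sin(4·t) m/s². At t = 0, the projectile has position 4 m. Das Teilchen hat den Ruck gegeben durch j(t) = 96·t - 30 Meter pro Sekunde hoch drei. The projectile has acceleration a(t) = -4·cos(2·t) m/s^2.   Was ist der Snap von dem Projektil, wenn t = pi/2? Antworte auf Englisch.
To solve this, we need to take 2 derivatives of our acceleration equation a(t) = -4·cos(2·t). The derivative of acceleration gives jerk: j(t) = 8·sin(2·t). Taking d/dt of j(t), we find s(t) = 16·cos(2·t). From the given snap equation s(t) = 16·cos(2·t), we substitute t = pi/2 to get s = -16.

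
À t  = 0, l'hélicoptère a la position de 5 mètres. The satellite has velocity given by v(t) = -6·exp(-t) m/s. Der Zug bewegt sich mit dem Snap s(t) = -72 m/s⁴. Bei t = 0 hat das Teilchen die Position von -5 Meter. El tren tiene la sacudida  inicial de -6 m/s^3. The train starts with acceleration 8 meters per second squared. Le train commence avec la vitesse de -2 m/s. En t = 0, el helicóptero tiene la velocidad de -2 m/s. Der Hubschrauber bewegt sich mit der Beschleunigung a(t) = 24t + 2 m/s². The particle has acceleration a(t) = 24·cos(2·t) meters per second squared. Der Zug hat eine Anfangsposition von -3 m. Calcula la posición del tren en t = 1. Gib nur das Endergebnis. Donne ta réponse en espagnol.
x(1) = -5.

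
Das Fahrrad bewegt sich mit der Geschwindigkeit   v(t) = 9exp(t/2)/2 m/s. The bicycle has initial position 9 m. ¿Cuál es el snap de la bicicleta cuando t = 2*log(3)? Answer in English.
We must differentiate our velocity equation v(t) = 9·exp(t/2)/2 3 times. The derivative of velocity gives acceleration: a(t) = 9·exp(t/2)/4. Taking d/dt of a(t), we find j(t) = 9·exp(t/2)/8. Taking d/dt of j(t), we find s(t) = 9·exp(t/2)/16. Using s(t) = 9·exp(t/2)/16 and substituting t = 2*log(3), we find s = 27/16.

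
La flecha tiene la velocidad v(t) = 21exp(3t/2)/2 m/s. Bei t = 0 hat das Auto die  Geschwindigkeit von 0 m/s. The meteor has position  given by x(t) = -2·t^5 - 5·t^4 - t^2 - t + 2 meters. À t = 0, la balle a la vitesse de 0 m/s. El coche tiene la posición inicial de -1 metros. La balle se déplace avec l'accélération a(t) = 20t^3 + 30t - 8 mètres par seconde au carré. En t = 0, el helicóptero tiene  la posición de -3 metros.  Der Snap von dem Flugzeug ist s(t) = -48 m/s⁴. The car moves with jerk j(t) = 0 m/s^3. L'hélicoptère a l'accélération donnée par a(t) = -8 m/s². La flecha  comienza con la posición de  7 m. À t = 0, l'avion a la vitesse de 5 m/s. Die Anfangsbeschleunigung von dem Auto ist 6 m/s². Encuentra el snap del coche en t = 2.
Debemos derivar nuestra ecuación de la sacudida j(t) = 0 1 vez. Derivando la sacudida, obtenemos el snap: s(t) = 0. De la ecuación del snap s(t) = 0, sustituimos t = 2 para obtener s = 0.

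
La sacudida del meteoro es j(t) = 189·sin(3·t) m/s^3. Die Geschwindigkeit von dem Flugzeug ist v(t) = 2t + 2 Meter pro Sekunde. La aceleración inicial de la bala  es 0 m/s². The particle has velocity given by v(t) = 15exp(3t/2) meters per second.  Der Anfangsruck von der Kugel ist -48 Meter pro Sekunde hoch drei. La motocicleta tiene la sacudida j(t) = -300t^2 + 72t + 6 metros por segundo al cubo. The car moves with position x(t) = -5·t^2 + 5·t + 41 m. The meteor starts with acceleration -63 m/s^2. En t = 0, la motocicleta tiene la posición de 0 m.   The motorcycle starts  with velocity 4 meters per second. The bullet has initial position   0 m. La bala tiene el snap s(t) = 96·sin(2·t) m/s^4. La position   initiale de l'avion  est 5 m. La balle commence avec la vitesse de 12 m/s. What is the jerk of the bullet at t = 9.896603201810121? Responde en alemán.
Wir müssen das Integral unserer Gleichung für den Snap s(t) = 96·sin(2·t) 1-mal finden. Die Stammfunktion von dem Snap, mit j(0) = -48, ergibt den Ruck: j(t) = -48·cos(2·t). Mit j(t) = -48·cos(2·t) und Einsetzen von t = 9.896603201810121, finden wir j = -28.1681340213263.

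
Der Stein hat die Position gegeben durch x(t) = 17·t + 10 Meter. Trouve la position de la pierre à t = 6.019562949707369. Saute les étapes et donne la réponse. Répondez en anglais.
The position at t = 6.019562949707369 is x = 112.332570145025.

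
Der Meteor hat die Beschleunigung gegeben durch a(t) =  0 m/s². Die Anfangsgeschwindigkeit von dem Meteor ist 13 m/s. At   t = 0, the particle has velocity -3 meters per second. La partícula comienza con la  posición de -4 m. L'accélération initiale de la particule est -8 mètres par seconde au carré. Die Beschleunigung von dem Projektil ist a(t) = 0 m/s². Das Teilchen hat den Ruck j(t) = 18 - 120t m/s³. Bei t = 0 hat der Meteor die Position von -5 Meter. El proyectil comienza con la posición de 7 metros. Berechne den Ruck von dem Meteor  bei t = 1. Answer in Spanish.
Partiendo de la aceleración a(t) = 0, tomamos 1 derivada. La derivada de la aceleración da la sacudida: j(t) = 0. Tenemos la sacudida j(t) = 0. Sustituyendo t = 1: j(1) = 0.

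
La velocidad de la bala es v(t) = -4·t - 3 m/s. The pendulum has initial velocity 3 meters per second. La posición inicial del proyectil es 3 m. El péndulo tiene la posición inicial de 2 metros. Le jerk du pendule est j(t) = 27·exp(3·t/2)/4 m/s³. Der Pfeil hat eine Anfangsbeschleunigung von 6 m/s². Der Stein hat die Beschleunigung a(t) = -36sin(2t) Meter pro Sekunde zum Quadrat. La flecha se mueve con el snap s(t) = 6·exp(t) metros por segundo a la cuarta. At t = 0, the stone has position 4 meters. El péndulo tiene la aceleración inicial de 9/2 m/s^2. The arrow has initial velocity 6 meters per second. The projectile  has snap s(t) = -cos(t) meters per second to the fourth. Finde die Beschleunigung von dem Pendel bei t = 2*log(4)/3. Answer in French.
Nous devons trouver la primitive de notre équation du jerk j(t) = 27·exp(3·t/2)/4 1 fois. La primitive du jerk, avec a(0) = 9/2, donne l'accélération: a(t) = 9·exp(3·t/2)/2. En utilisant a(t) = 9·exp(3·t/2)/2 et en substituant t = 2*log(4)/3, nous trouvons a = 18.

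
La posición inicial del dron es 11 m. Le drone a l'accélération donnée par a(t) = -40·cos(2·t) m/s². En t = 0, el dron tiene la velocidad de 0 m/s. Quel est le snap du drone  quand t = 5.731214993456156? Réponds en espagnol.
Para resolver esto, necesitamos tomar 2 derivadas de nuestra ecuación de la aceleración a(t) = -40·cos(2·t). Tomando d/dt de a(t), encontramos j(t) = 80·sin(2·t). Tomando d/dt de j(t), encontramos s(t) = 160·cos(2·t). Tenemos el snap s(t) = 160·cos(2·t). Sustituyendo t = 5.731214993456156: s(5.731214993456156) = 72.0129107986504.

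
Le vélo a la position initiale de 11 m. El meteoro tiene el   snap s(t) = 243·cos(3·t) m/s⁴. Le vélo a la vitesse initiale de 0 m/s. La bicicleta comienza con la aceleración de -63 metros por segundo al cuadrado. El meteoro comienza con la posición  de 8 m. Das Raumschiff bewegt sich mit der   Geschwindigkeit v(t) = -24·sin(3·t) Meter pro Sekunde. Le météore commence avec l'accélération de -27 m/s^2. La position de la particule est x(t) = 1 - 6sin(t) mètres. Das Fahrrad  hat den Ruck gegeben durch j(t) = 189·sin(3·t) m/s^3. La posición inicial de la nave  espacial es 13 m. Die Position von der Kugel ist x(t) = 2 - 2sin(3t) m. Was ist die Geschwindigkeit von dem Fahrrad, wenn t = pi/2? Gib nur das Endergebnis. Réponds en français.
La réponse est 21.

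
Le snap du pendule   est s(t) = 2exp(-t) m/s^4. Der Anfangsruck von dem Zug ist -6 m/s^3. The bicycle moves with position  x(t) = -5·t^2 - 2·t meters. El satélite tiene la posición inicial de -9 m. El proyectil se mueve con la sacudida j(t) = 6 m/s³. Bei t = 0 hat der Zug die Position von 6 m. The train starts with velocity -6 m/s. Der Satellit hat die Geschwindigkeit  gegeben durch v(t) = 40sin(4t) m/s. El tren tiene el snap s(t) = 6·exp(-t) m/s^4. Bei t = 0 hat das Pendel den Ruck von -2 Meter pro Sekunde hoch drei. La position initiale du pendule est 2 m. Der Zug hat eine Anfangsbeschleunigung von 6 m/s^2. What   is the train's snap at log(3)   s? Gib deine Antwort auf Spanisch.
Tenemos el snap s(t) = 6·exp(-t). Sustituyendo t = log(3): s(log(3)) = 2.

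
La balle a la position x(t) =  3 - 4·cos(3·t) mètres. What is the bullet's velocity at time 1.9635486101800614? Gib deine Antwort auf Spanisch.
Debemos derivar nuestra ecuación de la posición x(t) = 3 - 4·cos(3·t) 1 vez. Tomando d/dt de x(t), encontramos v(t) = 12·sin(3·t). De la ecuación de la velocidad v(t) = 12·sin(3·t), sustituimos t = 1.9635486101800614 para obtener v = -4.59043165972713.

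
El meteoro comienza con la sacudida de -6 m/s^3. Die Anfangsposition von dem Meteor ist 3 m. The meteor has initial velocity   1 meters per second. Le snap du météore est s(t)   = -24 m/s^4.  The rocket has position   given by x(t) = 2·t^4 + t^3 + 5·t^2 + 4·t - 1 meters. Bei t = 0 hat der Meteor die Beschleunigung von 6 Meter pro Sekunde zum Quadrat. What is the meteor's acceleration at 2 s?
To solve this, we need to take 2 integrals of our snap equation s(t) = -24. Finding the integral of s(t) and using j(0) = -6: j(t) = -24·t - 6. Taking ∫j(t)dt and applying a(0) = 6, we find a(t) = -12·t^2 - 6·t + 6. Using a(t) = -12·t^2 - 6·t + 6 and substituting t = 2, we find a = -54.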